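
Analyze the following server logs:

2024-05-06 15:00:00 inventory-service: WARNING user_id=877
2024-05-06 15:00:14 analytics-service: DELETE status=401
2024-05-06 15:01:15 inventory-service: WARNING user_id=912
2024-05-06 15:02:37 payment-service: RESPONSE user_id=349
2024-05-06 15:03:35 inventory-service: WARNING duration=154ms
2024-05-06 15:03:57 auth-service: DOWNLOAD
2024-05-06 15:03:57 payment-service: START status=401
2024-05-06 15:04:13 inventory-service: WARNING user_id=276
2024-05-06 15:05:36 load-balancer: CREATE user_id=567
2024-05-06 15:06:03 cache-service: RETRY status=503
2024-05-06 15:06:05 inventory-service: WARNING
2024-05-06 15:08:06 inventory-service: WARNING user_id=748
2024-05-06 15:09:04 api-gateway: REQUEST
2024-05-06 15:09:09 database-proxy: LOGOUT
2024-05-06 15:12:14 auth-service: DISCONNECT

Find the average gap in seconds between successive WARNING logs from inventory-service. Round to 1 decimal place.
97.2

To calculate average interval:

1. Find all WARNING events for inventory-service in order
2. Calculate time gaps between consecutive events
3. Compute mean of gaps: 486 / 5 = 97.2 seconds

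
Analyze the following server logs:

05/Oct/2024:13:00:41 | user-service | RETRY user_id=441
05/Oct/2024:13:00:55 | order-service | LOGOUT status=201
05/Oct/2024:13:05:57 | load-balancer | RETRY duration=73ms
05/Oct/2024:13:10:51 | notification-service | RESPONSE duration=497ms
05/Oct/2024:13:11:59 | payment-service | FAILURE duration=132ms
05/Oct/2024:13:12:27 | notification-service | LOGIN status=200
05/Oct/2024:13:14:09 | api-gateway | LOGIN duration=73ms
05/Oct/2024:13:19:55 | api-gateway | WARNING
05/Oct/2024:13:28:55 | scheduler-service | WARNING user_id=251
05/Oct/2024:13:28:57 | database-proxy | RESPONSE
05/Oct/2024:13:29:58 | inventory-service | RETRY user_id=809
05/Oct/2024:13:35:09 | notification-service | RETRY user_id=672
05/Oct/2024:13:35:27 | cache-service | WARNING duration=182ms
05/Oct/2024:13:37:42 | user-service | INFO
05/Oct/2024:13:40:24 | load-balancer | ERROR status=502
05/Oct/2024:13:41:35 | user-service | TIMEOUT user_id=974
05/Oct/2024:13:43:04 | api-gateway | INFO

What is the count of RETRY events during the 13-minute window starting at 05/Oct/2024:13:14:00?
0

To count events in the time window:

1. Window boundaries: 05/Oct/2024:13:14:00 to 05/Oct/2024:13:27:00
2. Filter for RETRY events within this window
3. Count matching events: 0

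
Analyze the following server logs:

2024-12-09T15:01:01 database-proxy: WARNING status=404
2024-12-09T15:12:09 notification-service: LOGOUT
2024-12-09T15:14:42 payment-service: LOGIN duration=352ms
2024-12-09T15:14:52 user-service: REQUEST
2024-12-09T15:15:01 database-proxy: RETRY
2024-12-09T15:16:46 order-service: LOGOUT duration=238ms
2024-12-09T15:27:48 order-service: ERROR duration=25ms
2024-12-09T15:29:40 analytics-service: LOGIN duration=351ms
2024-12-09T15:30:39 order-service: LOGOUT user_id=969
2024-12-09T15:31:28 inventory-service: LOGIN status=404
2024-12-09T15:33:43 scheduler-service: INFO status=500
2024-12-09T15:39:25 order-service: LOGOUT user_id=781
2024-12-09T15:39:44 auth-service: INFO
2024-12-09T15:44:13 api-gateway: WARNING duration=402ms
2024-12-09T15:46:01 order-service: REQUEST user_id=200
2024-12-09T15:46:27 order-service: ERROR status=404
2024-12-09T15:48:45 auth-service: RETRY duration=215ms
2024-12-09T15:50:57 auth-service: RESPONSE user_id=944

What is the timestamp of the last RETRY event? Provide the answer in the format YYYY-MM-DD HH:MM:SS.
2024-12-09 15:48:45

To find the last event:

1. Filter for all RETRY events
2. Sort by timestamp
3. Select the last one
4. Timestamp: 2024-12-09 15:48:45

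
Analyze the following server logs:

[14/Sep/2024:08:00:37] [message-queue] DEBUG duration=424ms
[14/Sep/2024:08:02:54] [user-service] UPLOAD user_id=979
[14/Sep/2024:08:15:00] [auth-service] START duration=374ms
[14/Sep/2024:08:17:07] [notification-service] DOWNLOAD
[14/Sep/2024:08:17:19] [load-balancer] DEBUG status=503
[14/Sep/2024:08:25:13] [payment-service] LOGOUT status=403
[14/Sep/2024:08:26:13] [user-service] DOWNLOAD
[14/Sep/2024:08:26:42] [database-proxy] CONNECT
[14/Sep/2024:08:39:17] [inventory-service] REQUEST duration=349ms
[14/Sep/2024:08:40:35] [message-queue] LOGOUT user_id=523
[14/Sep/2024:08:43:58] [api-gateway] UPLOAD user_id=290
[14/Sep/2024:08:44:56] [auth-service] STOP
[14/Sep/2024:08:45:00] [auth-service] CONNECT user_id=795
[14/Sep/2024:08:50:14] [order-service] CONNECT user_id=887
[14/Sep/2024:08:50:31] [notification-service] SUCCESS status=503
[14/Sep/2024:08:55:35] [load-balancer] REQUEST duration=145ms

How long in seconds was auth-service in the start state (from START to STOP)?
1796

To calculate state duration:

1. Find START event for auth-service: 14/Sep/2024:08:15:00
2. Find STOP event for auth-service: 14/Sep/2024:08:44:56
3. Calculate duration: 14/Sep/2024:08:44:56 - 14/Sep/2024:08:15:00 = 1796 seconds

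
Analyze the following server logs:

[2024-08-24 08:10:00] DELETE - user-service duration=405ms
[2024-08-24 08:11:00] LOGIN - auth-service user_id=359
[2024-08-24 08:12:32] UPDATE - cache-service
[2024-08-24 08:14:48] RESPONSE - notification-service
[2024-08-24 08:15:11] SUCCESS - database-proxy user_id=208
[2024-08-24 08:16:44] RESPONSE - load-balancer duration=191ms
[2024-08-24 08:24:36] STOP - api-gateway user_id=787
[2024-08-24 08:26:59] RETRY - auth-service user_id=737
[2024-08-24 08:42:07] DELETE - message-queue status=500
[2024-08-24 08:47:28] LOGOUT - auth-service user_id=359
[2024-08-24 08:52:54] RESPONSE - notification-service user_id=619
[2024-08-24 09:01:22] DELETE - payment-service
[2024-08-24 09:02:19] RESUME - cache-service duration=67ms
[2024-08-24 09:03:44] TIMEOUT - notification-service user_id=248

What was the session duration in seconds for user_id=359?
2188

To calculate session duration:

1. Find LOGIN event for user_id=359: 2024-08-24 08:11:00
2. Find LOGOUT event for user_id=359: 2024-08-24 08:47:28
3. Session duration: 2024-08-24 08:47:28 - 2024-08-24 08:11:00 = 2188 seconds (36 minutes)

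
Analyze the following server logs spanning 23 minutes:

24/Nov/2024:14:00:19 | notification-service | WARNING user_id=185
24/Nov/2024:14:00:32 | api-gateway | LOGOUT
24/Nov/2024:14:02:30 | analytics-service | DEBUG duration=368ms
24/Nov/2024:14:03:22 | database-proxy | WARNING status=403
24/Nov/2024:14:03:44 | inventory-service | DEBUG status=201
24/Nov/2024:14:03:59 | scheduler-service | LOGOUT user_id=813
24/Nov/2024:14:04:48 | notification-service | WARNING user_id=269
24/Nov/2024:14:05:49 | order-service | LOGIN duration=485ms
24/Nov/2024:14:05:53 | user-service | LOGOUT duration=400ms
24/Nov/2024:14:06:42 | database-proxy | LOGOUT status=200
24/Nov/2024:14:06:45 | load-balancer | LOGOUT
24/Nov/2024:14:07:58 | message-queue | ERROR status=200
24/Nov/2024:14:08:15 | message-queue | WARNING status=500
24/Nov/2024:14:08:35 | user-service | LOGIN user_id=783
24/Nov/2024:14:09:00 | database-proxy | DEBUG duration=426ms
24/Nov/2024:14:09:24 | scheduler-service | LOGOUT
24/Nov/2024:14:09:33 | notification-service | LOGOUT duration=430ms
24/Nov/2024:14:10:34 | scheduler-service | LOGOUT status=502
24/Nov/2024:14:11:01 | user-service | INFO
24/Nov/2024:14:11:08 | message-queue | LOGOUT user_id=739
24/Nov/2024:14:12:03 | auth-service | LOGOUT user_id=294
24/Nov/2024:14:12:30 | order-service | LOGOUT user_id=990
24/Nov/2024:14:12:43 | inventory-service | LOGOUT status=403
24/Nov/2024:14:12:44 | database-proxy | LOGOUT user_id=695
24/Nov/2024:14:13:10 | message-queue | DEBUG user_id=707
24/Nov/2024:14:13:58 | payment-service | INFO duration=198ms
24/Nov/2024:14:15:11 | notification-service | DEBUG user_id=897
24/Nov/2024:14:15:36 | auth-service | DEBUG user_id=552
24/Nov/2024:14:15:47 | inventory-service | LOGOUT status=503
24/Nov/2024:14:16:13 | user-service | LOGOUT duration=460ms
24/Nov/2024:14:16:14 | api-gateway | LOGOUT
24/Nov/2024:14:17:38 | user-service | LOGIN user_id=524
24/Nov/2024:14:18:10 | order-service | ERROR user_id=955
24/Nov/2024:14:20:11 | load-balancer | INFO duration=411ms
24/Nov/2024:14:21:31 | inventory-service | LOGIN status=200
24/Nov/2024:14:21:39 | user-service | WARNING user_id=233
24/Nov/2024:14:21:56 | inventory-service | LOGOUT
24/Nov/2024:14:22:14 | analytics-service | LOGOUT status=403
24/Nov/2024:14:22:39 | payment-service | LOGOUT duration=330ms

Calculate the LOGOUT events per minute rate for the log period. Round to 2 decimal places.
0.83

To calculate the rate:

1. Count total LOGOUT events: 19
2. Total time period: 23 minutes
3. Rate = 19 / 23 = 0.83 events per minute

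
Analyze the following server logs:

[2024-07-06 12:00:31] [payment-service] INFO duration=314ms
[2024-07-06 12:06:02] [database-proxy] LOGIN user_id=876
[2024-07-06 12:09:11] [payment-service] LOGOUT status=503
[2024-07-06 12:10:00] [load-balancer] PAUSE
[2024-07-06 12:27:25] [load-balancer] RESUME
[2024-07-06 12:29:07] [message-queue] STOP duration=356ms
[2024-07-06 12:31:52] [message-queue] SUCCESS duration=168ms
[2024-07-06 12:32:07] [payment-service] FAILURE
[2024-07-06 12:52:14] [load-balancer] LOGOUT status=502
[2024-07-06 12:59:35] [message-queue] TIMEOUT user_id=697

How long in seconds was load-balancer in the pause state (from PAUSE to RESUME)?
1045

To calculate state duration:

1. Find PAUSE event for load-balancer: 2024-07-06 12:10:00
2. Find RESUME event for load-balancer: 2024-07-06 12:27:25
3. Calculate duration: 2024-07-06 12:27:25 - 2024-07-06 12:10:00 = 1045 seconds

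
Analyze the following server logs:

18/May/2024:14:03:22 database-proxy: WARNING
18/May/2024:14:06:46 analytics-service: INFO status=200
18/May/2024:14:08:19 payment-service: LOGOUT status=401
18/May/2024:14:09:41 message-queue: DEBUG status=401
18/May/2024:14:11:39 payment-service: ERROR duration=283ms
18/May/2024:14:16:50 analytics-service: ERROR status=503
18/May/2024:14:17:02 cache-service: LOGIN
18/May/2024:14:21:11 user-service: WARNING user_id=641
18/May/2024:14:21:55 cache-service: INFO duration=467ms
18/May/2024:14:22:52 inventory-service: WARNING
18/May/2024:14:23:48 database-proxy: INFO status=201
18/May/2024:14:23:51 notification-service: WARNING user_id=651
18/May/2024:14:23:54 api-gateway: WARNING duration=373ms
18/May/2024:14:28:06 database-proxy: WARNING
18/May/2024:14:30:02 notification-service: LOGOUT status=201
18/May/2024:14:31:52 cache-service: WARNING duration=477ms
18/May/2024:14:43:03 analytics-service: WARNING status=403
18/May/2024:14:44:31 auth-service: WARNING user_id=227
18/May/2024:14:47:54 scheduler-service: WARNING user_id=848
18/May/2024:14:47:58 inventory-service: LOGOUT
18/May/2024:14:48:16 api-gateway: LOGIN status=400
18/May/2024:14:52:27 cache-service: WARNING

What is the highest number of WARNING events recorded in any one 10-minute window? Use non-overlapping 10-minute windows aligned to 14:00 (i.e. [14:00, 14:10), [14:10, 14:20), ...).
5

To find the burst window:

1. Divide the log period into non-overlapping 10-minute windows starting at 14:00
2. Count WARNING events in each window
3. Find the window with maximum count
4. Maximum events in a window: 5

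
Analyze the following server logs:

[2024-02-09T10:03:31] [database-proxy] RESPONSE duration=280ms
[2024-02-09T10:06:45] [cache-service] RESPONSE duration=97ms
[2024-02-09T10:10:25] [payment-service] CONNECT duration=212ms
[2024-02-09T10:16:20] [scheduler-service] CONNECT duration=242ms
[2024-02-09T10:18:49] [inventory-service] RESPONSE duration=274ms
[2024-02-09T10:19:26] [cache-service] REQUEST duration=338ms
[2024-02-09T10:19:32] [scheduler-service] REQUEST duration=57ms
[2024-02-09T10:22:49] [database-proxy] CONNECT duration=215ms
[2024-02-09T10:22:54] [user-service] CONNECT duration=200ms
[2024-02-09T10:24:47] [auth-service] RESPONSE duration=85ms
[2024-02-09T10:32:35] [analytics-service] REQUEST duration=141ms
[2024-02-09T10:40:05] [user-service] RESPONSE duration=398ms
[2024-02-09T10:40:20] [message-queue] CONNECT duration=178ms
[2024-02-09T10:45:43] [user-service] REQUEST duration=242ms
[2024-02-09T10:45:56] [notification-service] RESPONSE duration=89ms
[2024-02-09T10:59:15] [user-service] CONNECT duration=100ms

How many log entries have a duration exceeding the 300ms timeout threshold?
2

To count timeouts:

1. Threshold: 300ms
2. Extract duration from each log entry
3. Count entries where duration > 300
4. Timeout count: 2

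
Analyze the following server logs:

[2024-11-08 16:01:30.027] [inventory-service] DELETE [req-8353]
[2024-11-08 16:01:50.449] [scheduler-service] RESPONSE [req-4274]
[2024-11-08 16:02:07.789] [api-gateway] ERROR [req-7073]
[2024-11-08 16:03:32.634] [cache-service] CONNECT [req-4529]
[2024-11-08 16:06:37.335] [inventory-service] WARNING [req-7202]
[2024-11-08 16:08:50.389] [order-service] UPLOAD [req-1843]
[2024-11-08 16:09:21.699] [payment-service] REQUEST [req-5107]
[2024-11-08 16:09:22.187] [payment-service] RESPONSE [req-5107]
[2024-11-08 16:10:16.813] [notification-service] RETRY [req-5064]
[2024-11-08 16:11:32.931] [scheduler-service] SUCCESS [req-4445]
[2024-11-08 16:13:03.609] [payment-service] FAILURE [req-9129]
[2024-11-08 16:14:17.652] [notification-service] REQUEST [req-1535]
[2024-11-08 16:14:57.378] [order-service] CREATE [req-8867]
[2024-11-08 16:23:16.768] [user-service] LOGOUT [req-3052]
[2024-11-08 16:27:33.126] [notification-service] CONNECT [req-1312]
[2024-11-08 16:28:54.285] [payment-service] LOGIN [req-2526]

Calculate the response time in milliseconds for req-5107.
488

To calculate latency:

1. Find REQUEST with id req-5107: 2024-11-08 16:09:21.699
2. Find RESPONSE with id req-5107: 2024-11-08 16:09:22.187
3. Latency: 2024-11-08 16:09:22.187 - 2024-11-08 16:09:21.699 = 488ms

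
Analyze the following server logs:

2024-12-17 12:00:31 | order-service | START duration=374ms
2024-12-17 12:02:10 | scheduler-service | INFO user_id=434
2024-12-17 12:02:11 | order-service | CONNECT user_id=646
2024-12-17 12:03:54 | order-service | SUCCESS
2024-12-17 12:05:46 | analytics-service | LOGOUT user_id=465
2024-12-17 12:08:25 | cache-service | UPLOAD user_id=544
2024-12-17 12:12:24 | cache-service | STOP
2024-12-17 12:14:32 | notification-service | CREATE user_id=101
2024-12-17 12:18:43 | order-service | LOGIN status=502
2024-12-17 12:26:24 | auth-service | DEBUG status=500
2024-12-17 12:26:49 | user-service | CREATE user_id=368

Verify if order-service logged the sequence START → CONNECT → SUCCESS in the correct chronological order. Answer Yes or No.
Yes

To verify sequence order:

1. Find all events in sequence START → CONNECT → SUCCESS for order-service
2. Extract their timestamps
3. Check if timestamps are in ascending order
4. Result: Yes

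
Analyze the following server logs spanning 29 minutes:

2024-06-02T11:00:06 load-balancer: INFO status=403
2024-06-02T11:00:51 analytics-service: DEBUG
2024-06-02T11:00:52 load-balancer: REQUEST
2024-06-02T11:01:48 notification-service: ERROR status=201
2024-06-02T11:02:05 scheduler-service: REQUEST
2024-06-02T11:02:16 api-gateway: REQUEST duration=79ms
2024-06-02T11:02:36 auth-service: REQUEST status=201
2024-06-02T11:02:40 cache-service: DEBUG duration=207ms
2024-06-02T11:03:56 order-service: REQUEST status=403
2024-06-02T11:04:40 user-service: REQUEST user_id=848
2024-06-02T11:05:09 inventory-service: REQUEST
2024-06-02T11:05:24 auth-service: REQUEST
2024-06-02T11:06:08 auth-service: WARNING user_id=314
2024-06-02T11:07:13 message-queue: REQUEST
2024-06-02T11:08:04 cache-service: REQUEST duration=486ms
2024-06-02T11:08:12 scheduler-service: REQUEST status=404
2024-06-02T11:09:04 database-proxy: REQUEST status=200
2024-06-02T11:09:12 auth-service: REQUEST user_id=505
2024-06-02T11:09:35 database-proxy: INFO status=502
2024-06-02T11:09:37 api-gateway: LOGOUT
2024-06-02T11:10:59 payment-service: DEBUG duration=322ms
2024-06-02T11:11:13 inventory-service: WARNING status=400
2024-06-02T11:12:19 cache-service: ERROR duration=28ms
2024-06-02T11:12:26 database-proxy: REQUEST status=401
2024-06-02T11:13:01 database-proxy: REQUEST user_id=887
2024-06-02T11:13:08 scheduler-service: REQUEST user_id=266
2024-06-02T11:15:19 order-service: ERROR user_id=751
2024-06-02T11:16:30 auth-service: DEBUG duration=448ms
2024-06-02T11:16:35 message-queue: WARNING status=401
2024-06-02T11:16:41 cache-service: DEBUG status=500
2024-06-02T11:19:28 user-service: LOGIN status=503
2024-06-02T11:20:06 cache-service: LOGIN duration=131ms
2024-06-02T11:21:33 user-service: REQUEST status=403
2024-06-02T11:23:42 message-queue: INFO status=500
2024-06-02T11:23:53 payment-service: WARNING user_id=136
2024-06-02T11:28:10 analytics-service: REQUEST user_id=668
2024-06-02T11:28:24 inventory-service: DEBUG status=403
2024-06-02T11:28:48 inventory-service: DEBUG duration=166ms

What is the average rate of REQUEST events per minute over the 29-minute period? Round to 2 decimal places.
0.62

To calculate the rate:

1. Count total REQUEST events: 18
2. Total time period: 29 minutes
3. Rate = 18 / 29 = 0.62 events per minute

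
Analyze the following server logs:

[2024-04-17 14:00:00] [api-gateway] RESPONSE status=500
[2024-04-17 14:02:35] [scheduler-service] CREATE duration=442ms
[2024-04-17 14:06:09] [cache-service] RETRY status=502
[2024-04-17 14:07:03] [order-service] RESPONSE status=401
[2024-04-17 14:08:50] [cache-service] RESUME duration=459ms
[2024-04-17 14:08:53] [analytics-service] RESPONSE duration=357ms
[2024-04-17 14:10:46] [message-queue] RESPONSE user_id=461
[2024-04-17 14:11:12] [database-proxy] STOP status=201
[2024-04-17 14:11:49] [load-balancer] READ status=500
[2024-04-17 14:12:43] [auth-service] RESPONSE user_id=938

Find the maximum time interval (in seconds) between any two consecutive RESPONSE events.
423

To find the longest gap:

1. Extract all RESPONSE events in chronological order
2. Calculate time differences between consecutive events
3. Find the maximum difference
4. Longest gap: 423 seconds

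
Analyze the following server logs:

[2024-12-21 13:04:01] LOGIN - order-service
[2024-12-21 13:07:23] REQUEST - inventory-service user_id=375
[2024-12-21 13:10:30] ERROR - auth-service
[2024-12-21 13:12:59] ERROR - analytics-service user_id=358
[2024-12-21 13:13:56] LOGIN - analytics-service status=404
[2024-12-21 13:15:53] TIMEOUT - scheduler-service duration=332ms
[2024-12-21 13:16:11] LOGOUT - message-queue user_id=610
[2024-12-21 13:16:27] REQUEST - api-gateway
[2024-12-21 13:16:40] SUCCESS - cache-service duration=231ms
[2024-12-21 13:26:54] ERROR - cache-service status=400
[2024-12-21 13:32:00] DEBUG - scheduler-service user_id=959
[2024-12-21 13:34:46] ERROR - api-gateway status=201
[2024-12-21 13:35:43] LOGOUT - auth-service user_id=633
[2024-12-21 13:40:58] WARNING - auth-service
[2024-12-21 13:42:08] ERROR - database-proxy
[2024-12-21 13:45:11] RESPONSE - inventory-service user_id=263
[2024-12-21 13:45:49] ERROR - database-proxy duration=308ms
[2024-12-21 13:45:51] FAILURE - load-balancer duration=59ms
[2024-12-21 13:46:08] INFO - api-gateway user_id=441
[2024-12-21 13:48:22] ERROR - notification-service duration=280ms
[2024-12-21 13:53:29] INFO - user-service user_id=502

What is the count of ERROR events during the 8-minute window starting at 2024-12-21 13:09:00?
2

To count events in the time window:

1. Window boundaries: 2024-12-21 13:09:00 to 2024-12-21 13:17:00
2. Filter for ERROR events within this window
3. Count matching events: 2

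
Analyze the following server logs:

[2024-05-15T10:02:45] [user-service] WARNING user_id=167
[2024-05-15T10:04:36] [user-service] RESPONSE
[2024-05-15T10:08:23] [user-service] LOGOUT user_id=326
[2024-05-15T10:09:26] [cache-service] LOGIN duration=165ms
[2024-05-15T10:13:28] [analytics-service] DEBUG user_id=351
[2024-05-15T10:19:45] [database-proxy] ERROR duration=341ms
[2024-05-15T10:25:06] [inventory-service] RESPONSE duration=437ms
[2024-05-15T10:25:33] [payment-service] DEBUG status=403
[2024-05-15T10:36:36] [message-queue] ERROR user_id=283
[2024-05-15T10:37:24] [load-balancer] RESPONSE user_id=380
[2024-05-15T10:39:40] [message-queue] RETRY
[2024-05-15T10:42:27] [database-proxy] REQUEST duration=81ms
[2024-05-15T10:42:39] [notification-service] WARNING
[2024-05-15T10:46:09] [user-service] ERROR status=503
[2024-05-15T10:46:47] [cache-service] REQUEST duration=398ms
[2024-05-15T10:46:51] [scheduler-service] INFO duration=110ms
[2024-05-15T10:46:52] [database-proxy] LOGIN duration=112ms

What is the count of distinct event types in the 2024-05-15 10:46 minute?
4

To count unique event types:

1. Filter events in the minute starting at 2024-05-15 10:46
2. Extract event types from matching entries
3. Count unique types: 4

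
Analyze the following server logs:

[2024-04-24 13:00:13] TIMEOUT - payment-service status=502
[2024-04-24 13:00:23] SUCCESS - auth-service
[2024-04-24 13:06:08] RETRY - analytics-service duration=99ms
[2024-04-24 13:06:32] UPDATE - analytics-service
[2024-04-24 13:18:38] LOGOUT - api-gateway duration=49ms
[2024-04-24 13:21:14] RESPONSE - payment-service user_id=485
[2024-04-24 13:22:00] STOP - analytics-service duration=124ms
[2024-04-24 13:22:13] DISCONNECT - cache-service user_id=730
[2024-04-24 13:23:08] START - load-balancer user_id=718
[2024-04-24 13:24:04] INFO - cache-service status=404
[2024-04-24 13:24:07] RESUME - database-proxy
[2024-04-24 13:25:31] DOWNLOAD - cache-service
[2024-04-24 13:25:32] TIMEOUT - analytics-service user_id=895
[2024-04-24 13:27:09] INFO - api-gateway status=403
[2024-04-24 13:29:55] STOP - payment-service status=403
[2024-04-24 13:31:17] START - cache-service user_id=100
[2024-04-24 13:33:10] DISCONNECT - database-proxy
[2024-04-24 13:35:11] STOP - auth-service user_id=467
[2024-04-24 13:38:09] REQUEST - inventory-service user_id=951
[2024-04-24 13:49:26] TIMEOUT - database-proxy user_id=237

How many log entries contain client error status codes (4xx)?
3

To find matching entries:

1. Pattern to match: client error status codes (4xx)
2. Scan each log entry for the pattern
3. Count matches: 3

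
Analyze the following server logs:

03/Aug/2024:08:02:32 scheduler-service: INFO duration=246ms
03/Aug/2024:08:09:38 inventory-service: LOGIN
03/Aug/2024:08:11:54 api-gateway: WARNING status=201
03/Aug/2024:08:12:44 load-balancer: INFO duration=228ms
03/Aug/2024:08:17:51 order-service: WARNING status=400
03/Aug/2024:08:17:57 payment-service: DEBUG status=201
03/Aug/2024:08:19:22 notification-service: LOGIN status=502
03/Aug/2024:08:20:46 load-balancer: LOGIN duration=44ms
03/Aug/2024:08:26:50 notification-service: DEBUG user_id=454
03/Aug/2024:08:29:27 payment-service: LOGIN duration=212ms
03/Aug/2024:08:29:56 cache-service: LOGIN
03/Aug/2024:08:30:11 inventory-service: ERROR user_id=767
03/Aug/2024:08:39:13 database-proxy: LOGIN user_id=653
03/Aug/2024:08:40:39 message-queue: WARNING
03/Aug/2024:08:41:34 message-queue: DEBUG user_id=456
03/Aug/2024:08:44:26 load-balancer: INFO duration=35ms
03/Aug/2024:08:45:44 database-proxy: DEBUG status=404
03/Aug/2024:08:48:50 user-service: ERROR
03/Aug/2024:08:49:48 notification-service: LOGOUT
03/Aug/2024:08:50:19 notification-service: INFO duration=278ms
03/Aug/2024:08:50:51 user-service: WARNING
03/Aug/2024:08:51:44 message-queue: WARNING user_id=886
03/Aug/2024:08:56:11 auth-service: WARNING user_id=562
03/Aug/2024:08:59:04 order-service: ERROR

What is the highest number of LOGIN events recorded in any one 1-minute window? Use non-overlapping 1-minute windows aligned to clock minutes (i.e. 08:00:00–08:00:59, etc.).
2

To find the burst window:

1. Divide the log period into non-overlapping 1-minute windows starting at 08:00
2. Count LOGIN events in each window
3. Find the window with maximum count
4. Maximum events in a window: 2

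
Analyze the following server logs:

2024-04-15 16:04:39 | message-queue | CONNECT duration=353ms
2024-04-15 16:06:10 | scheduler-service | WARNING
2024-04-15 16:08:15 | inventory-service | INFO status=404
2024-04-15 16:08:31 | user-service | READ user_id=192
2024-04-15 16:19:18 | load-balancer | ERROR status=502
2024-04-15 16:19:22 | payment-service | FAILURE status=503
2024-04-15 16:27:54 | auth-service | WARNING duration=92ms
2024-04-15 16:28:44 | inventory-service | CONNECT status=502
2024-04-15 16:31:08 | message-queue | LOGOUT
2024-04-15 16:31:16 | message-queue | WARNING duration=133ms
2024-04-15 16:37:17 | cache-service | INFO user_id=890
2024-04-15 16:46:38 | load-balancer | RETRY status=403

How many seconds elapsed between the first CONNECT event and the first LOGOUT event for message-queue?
1589

To find the time between events:

1. Locate the first CONNECT event for message-queue: 2024-04-15 16:04:39
2. Locate the first LOGOUT event for message-queue: 2024-04-15 16:31:08
3. Calculate the difference: 2024-04-15 16:31:08 - 2024-04-15 16:04:39 = 1589 seconds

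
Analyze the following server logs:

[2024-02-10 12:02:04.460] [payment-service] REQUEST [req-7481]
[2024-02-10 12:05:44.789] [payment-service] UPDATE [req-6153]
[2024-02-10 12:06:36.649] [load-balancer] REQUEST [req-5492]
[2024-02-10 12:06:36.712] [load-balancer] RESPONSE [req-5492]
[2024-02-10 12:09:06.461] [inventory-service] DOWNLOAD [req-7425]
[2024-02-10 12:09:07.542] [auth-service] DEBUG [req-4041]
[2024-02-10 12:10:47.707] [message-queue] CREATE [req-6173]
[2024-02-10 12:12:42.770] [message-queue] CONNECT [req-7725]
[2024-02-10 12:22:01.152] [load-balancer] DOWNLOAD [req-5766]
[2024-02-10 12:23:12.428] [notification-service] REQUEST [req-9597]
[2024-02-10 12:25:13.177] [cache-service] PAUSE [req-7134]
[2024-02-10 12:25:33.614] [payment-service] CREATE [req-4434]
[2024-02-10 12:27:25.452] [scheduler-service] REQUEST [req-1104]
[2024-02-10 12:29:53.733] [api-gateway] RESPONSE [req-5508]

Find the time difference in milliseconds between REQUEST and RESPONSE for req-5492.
63

To calculate latency:

1. Find REQUEST with id req-5492: 2024-02-10 12:06:36.649
2. Find RESPONSE with id req-5492: 2024-02-10 12:06:36.712
3. Latency: 2024-02-10 12:06:36.712 - 2024-02-10 12:06:36.649 = 63ms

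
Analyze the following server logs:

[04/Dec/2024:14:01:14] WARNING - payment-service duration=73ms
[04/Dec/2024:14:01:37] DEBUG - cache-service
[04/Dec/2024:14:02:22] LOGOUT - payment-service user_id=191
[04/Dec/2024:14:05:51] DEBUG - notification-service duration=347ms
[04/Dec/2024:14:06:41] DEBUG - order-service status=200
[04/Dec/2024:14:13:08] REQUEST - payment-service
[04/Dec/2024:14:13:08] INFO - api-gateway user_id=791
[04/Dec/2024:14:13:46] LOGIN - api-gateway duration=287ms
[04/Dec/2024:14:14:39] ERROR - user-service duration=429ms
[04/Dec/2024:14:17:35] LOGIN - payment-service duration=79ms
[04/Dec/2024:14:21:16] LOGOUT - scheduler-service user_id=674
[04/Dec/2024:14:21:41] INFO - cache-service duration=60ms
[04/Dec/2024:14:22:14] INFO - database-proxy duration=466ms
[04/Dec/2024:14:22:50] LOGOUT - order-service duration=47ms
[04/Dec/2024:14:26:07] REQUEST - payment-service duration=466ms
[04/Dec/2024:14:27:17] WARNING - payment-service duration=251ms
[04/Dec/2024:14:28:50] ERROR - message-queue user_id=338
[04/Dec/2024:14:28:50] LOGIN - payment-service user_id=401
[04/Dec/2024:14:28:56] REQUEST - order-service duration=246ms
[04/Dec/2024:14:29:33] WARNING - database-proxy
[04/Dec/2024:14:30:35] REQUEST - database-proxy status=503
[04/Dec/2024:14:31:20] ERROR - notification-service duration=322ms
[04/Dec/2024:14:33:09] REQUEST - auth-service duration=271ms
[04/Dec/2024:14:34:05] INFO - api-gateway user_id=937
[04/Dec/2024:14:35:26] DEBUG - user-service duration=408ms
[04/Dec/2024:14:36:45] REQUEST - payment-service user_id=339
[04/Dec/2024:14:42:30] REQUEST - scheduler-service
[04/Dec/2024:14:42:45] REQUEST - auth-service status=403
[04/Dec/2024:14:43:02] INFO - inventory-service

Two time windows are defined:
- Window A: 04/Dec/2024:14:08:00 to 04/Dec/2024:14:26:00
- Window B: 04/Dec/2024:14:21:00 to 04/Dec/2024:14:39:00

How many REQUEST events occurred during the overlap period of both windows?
0

To find overlap events:

1. Window A: 04/Dec/2024:14:08:00 to 04/Dec/2024:14:26:00
2. Window B: 04/Dec/2024:14:21:00 to 04/Dec/2024:14:39:00
3. Overlap period: 04/Dec/2024:14:21:00 to 04/Dec/2024:14:26:00
4. Count REQUEST events in overlap: 0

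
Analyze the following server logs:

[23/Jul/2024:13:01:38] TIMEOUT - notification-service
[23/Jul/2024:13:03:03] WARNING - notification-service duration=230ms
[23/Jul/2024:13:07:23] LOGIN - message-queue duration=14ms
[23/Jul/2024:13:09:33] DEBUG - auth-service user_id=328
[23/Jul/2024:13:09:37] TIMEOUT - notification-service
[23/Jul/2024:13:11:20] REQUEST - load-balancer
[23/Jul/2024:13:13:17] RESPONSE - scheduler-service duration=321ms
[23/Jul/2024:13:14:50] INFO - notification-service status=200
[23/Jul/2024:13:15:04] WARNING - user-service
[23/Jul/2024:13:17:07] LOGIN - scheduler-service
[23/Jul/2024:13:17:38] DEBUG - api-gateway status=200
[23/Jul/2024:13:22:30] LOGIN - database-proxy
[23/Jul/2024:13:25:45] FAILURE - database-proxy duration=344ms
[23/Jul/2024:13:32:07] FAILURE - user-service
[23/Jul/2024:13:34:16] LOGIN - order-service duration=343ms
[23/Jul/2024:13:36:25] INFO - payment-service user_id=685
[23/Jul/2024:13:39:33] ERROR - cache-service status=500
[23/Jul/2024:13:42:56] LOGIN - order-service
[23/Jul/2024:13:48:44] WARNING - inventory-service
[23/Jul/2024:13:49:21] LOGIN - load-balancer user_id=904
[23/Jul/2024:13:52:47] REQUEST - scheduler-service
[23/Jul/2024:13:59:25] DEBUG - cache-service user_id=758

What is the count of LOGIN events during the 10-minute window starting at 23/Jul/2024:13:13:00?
2

To count events in the time window:

1. Window boundaries: 23/Jul/2024:13:13:00 to 23/Jul/2024:13:23:00
2. Filter for LOGIN events within this window
3. Count matching events: 2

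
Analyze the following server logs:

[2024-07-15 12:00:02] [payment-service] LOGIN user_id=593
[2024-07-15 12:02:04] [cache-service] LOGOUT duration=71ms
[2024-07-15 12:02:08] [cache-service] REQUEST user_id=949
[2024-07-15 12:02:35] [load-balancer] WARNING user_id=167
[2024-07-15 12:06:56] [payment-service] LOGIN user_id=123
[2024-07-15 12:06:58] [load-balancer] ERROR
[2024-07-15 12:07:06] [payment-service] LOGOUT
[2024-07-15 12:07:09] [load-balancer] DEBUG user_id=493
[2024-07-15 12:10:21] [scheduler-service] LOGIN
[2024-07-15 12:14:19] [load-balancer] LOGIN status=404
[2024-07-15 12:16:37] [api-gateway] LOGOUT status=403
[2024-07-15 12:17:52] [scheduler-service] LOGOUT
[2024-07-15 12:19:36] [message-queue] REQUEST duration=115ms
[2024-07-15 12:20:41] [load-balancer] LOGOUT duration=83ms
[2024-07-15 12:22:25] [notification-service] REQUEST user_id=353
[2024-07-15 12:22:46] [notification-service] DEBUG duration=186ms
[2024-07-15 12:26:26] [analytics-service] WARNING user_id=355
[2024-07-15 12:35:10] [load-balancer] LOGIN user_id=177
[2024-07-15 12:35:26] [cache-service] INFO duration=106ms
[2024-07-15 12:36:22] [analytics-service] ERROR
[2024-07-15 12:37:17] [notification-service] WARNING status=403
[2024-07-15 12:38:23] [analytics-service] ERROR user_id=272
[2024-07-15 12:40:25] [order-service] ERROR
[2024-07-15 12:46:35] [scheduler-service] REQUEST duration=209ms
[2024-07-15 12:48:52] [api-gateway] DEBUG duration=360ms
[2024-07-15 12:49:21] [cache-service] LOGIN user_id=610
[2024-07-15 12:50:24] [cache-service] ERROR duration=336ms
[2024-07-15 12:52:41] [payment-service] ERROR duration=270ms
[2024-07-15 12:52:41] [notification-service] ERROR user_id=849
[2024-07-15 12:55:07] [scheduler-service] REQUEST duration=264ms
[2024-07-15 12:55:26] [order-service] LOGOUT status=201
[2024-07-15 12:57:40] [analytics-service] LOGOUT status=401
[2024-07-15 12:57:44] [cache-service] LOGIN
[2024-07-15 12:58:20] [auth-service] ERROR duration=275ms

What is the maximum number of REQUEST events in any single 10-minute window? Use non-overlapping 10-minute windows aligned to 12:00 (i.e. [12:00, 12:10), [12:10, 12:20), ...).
1

To find the burst window:

1. Divide the log period into non-overlapping 10-minute windows starting at 12:00
2. Count REQUEST events in each window
3. Find the window with maximum count
4. Maximum events in a window: 1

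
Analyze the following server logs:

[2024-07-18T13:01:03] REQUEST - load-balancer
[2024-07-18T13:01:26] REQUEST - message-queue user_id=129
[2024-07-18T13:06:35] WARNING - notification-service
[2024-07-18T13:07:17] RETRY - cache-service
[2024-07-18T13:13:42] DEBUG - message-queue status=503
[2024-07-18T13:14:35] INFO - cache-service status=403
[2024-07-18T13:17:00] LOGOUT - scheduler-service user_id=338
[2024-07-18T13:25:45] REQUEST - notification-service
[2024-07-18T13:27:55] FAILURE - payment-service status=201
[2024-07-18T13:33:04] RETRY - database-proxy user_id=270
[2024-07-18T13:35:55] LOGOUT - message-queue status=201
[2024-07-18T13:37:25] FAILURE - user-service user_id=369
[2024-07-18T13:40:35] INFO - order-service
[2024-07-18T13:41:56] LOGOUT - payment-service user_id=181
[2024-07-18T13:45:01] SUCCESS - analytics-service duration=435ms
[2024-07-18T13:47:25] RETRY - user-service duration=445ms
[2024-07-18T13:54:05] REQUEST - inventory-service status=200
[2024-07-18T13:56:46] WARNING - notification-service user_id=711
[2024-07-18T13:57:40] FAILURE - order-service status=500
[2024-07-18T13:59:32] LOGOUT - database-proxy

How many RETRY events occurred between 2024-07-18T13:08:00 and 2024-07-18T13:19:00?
0

To count events in the time window:

1. Window boundaries: 2024-07-18T13:08:00 to 2024-07-18T13:19:00
2. Filter for RETRY events within this window
3. Count matching events: 0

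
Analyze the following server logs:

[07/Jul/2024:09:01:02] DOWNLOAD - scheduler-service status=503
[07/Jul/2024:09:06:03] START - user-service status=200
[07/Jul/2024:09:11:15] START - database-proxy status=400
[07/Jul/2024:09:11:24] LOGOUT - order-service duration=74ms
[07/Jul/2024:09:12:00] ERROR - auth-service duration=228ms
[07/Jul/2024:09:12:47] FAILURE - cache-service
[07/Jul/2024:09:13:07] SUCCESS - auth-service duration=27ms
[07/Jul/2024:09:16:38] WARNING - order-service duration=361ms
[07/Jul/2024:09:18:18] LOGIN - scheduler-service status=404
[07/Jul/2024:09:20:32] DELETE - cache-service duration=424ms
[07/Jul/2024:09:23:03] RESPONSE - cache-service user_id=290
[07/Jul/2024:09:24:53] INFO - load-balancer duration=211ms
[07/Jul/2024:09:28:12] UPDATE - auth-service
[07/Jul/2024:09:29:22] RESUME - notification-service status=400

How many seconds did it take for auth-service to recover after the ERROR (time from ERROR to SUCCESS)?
67

To calculate recovery time:

1. Find ERROR event for auth-service: 07/Jul/2024:09:12:00
2. Find next SUCCESS event for auth-service: 07/Jul/2024:09:13:07
3. Recovery time: 07/Jul/2024:09:13:07 - 07/Jul/2024:09:12:00 = 67 seconds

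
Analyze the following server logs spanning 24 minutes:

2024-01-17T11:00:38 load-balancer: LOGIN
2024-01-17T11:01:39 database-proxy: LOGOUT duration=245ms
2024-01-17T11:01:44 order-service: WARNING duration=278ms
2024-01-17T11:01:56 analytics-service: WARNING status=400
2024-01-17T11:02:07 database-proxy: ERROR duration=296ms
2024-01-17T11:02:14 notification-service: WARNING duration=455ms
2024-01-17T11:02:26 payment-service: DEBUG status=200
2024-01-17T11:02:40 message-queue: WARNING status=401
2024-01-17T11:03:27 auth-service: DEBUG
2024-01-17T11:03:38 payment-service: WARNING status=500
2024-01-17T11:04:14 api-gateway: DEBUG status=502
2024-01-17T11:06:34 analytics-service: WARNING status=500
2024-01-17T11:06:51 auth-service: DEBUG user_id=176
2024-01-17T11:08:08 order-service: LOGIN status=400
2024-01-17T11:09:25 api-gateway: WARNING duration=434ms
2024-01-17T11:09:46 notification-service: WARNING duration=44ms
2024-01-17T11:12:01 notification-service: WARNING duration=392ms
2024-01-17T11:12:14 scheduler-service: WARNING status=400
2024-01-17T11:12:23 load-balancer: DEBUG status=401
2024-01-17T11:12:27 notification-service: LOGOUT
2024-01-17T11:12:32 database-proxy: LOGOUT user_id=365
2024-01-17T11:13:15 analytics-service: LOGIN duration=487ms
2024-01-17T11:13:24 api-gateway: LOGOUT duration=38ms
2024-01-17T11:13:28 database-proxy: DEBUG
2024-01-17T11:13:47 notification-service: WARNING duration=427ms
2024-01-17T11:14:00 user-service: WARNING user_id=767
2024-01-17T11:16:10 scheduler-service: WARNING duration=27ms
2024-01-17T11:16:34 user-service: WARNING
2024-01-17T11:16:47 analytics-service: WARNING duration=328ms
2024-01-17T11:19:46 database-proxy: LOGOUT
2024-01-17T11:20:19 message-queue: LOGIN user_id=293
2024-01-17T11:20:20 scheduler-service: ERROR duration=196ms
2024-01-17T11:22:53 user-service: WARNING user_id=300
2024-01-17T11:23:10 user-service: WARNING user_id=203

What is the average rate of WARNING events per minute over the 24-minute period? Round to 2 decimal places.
0.71

To calculate the rate:

1. Count total WARNING events: 17
2. Total time period: 24 minutes
3. Rate = 17 / 24 = 0.71 events per minute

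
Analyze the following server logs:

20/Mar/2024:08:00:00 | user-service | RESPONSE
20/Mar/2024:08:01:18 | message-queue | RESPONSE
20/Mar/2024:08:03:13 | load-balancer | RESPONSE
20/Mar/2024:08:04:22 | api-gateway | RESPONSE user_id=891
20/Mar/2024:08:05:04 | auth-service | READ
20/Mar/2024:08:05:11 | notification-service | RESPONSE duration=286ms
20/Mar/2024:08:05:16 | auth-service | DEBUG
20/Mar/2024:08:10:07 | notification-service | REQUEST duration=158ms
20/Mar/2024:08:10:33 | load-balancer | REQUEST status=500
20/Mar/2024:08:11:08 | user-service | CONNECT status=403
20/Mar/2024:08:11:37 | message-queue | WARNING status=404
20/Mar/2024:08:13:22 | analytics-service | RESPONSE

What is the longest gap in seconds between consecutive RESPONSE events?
491

To find the longest gap:

1. Extract all RESPONSE events in chronological order
2. Calculate time differences between consecutive events
3. Find the maximum difference
4. Longest gap: 491 seconds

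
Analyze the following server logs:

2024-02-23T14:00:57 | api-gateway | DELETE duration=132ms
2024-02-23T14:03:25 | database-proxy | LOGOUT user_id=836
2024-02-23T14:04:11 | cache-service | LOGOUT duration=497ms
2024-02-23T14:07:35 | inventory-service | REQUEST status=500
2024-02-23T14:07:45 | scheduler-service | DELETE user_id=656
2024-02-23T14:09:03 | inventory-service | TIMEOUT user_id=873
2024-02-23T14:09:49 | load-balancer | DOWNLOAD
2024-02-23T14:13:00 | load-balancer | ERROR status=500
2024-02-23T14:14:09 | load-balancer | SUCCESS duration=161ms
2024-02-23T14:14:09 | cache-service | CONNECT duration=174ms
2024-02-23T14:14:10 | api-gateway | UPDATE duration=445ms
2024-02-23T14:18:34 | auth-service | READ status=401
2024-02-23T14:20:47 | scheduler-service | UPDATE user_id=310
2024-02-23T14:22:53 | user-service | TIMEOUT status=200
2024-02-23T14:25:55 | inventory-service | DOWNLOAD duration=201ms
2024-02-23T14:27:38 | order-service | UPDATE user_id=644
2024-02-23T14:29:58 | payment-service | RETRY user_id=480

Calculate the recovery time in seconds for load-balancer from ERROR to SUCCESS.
69

To calculate recovery time:

1. Find ERROR event for load-balancer: 2024-02-23T14:13:00
2. Find next SUCCESS event for load-balancer: 2024-02-23T14:14:09
3. Recovery time: 2024-02-23T14:14:09 - 2024-02-23T14:13:00 = 69 seconds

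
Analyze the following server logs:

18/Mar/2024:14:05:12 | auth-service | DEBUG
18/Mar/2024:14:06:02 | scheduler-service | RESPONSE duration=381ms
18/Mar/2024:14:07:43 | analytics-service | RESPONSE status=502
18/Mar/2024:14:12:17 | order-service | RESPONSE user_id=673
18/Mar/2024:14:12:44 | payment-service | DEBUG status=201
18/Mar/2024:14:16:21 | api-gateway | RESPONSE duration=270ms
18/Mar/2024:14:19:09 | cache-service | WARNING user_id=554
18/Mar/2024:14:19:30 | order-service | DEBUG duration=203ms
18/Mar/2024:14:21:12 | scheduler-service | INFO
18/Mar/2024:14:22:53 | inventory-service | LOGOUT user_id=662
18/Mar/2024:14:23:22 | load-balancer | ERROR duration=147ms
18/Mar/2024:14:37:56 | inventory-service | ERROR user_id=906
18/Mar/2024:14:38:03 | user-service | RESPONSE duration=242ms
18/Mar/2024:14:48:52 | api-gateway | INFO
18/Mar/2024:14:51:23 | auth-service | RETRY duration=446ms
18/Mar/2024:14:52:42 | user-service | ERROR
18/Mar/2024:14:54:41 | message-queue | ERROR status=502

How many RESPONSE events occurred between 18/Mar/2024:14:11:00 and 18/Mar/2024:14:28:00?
2

To count events in the time window:

1. Window boundaries: 18/Mar/2024:14:11:00 to 18/Mar/2024:14:28:00
2. Filter for RESPONSE events within this window
3. Count matching events: 2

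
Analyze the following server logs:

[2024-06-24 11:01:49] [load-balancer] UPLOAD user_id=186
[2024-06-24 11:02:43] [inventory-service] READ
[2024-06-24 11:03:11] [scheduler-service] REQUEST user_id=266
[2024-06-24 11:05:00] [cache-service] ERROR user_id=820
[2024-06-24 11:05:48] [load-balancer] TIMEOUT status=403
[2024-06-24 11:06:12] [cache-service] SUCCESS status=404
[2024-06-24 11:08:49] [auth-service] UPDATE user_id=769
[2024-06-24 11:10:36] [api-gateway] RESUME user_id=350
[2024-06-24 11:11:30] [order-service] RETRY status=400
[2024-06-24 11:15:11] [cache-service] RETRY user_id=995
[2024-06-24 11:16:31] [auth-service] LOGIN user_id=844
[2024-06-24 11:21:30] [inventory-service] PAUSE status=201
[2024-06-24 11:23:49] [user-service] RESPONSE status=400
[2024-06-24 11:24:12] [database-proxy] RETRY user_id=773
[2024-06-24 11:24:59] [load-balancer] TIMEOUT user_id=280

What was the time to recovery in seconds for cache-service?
72

To calculate recovery time:

1. Find ERROR event for cache-service: 2024-06-24 11:05:00
2. Find next SUCCESS event for cache-service: 2024-06-24 11:06:12
3. Recovery time: 2024-06-24 11:06:12 - 2024-06-24 11:05:00 = 72 seconds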